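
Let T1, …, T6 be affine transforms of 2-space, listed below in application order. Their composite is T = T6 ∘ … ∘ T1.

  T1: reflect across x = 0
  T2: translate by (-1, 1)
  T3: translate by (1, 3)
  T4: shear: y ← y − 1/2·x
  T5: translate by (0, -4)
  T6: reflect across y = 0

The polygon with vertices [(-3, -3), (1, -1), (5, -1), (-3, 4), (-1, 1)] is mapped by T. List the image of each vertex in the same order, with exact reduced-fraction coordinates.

T1 reflect across x = 0: (-3, -3) → (3, -3); (1, -1) → (-1, -1); (5, -1) → (-5, -1); (-3, 4) → (3, 4); (-1, 1) → (1, 1)
T2 translate by (-1, 1): (3, -3) → (2, -2); (-1, -1) → (-2, 0); (-5, -1) → (-6, 0); (3, 4) → (2, 5); (1, 1) → (0, 2)
T3 translate by (1, 3): (2, -2) → (3, 1); (-2, 0) → (-1, 3); (-6, 0) → (-5, 3); (2, 5) → (3, 8); (0, 2) → (1, 5)
T4 shear: y ← y − 1/2·x: (3, 1) → (3, -1/2); (-1, 3) → (-1, 7/2); (-5, 3) → (-5, 11/2); (3, 8) → (3, 13/2); (1, 5) → (1, 9/2)
T5 translate by (0, -4): (3, -1/2) → (3, -9/2); (-1, 7/2) → (-1, -1/2); (-5, 11/2) → (-5, 3/2); (3, 13/2) → (3, 5/2); (1, 9/2) → (1, 1/2)
T6 reflect across y = 0: (3, -9/2) → (3, 9/2); (-1, -1/2) → (-1, 1/2); (-5, 3/2) → (-5, -3/2); (3, 5/2) → (3, -5/2); (1, 1/2) → (1, -1/2)

image vertices: (3, 9/2), (-1, 1/2), (-5, -3/2), (3, -5/2), (1, -1/2)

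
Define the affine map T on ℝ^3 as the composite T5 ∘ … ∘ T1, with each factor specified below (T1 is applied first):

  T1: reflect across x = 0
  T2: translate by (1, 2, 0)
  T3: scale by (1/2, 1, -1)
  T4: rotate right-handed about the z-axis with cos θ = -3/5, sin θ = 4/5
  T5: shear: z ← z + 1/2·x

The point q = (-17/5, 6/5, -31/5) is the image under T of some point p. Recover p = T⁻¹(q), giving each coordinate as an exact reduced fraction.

p = (-5, 0, 9/2)

T1 = [-1 0 0 0; 0 1 0 0; 0 0 1 0; 0 0 0 1]
T2·T1 = [-1 0 0 1; 0 1 0 2; 0 0 1 0; 0 0 0 1]
T3·…·T1 = [-1/2 0 0 1/2; 0 1 0 2; 0 0 -1 0; 0 0 0 1]
T4·…·T1 = [3/10 -4/5 0 -19/10; -2/5 -3/5 0 -4/5; 0 0 -1 0; 0 0 0 1]
T5·…·T1 = [3/10 -4/5 0 -19/10; -2/5 -3/5 0 -4/5; 3/20 -2/5 -1 -19/20; 0 0 0 1]
det M = 1/2; M⁻¹ = [6/5 -8/5 0 1; -4/5 -3/5 0 -2; 1/2 0 -1 0; 0 0 0 1]
M⁻¹ · (-17/5, 6/5, -31/5)ᵀ = (-5, 0, 9/2)ᵀ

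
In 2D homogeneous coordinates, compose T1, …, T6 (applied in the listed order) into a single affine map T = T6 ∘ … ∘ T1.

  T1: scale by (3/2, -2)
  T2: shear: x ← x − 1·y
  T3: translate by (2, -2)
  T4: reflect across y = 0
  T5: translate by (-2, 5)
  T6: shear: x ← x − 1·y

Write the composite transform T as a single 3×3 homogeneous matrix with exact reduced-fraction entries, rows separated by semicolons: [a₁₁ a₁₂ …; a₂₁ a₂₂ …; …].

T = [3/2 0 -7; 0 2 7; 0 0 1]

T1 = [3/2 0 0; 0 -2 0; 0 0 1]
T2·T1 = [3/2 2 0; 0 -2 0; 0 0 1]
T3·…·T1 = [3/2 2 2; 0 -2 -2; 0 0 1]
T4·…·T1 = [3/2 2 2; 0 2 2; 0 0 1]
T5·…·T1 = [3/2 2 0; 0 2 7; 0 0 1]
T6·…·T1 = [3/2 0 -7; 0 2 7; 0 0 1]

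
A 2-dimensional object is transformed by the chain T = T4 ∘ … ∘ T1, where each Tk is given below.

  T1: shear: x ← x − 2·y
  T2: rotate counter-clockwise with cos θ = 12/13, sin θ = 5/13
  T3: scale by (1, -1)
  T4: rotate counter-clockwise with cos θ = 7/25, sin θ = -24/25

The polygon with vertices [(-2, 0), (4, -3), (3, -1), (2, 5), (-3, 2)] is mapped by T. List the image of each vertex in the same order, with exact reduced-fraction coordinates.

image vertices: (72/325, 646/325), (609/325, -3338/325), (11/25, -127/25), (-1327/325, 2764/325), (-394/325, 2333/325)

T1 shear: x ← x − 2·y: (-2, 0) → (-2, 0); (4, -3) → (10, -3); (3, -1) → (5, -1); (2, 5) → (-8, 5); (-3, 2) → (-7, 2)
T2 rotate counter-clockwise with cos θ = 12/13, sin θ = 5/13: (-2, 0) → (-24/13, -10/13); (10, -3) → (135/13, 14/13); (5, -1) → (5, 1); (-8, 5) → (-121/13, 20/13); (-7, 2) → (-94/13, -11/13)
T3 scale by (1, -1): (-24/13, -10/13) → (-24/13, 10/13); (135/13, 14/13) → (135/13, -14/13); (5, 1) → (5, -1); (-121/13, 20/13) → (-121/13, -20/13); (-94/13, -11/13) → (-94/13, 11/13)
T4 rotate counter-clockwise with cos θ = 7/25, sin θ = -24/25: (-24/13, 10/13) → (72/325, 646/325); (135/13, -14/13) → (609/325, -3338/325); (5, -1) → (11/25, -127/25); (-121/13, -20/13) → (-1327/325, 2764/325); (-94/13, 11/13) → (-394/325, 2333/325)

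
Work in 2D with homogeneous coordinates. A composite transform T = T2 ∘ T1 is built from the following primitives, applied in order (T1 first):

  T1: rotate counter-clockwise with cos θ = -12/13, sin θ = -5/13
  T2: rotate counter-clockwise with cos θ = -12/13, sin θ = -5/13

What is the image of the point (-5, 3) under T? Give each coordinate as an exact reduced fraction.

T(p) = (-955/169, -243/169)

T1 rotate counter-clockwise with cos θ = -12/13, sin θ = -5/13: (-5, 3) → (75/13, -11/13)
T2 rotate counter-clockwise with cos θ = -12/13, sin θ = -5/13: (75/13, -11/13) → (-955/169, -243/169)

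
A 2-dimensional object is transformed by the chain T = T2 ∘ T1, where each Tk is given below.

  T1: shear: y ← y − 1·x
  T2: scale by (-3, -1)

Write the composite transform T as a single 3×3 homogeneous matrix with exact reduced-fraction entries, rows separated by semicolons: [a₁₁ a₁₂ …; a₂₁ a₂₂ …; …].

T1 = [1 0 0; -1 1 0; 0 0 1]
T2·T1 = [-3 0 0; 1 -1 0; 0 0 1]

T = [-3 0 0; 1 -1 0; 0 0 1]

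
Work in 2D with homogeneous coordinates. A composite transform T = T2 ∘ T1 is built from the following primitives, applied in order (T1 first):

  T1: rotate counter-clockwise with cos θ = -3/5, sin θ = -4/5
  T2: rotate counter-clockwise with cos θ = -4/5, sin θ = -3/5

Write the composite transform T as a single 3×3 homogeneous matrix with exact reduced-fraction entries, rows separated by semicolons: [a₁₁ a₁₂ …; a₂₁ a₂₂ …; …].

T = [0 -1 0; 1 0 0; 0 0 1]

T1 = [-3/5 4/5 0; -4/5 -3/5 0; 0 0 1]
T2·T1 = [0 -1 0; 1 0 0; 0 0 1]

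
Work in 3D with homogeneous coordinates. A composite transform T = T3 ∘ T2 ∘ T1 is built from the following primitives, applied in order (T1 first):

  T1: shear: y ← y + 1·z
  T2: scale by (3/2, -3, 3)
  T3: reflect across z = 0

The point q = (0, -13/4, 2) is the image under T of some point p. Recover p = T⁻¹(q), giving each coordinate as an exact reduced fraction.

p = (0, 7/4, -2/3)

T1 = [1 0 0 0; 0 1 1 0; 0 0 1 0; 0 0 0 1]
T2·T1 = [3/2 0 0 0; 0 -3 -3 0; 0 0 3 0; 0 0 0 1]
T3·…·T1 = [3/2 0 0 0; 0 -3 -3 0; 0 0 -3 0; 0 0 0 1]
det M = 27/2; M⁻¹ = [2/3 0 0 0; 0 -1/3 1/3 0; 0 0 -1/3 0; 0 0 0 1]
M⁻¹ · (0, -13/4, 2)ᵀ = (0, 7/4, -2/3)ᵀ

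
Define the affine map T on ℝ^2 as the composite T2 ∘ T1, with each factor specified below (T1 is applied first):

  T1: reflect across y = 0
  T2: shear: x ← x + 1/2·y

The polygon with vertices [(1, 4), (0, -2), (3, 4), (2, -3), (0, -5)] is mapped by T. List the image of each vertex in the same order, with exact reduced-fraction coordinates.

image vertices: (-1, -4), (1, 2), (1, -4), (7/2, 3), (5/2, 5)

T1 reflect across y = 0: (1, 4) → (1, -4); (0, -2) → (0, 2); (3, 4) → (3, -4); (2, -3) → (2, 3); (0, -5) → (0, 5)
T2 shear: x ← x + 1/2·y: (1, -4) → (-1, -4); (0, 2) → (1, 2); (3, -4) → (1, -4); (2, 3) → (7/2, 3); (0, 5) → (5/2, 5)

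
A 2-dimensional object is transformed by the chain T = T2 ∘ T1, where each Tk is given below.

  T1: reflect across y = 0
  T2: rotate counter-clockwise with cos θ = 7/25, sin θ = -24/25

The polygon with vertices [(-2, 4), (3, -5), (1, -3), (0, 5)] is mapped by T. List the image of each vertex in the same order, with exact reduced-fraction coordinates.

T1 reflect across y = 0: (-2, 4) → (-2, -4); (3, -5) → (3, 5); (1, -3) → (1, 3); (0, 5) → (0, -5)
T2 rotate counter-clockwise with cos θ = 7/25, sin θ = -24/25: (-2, -4) → (-22/5, 4/5); (3, 5) → (141/25, -37/25); (1, 3) → (79/25, -3/25); (0, -5) → (-24/5, -7/5)

image vertices: (-22/5, 4/5), (141/25, -37/25), (79/25, -3/25), (-24/5, -7/5)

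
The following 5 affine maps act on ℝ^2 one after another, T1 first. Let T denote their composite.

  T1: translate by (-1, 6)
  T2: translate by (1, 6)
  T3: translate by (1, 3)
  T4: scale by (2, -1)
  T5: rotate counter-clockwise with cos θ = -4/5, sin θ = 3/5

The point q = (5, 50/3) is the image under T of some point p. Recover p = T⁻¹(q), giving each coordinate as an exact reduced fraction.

T1 = [1 0 -1; 0 1 6; 0 0 1]
T2·T1 = [1 0 0; 0 1 12; 0 0 1]
T3·…·T1 = [1 0 1; 0 1 15; 0 0 1]
T4·…·T1 = [2 0 2; 0 -1 -15; 0 0 1]
T5·…·T1 = [-8/5 3/5 37/5; 6/5 4/5 66/5; 0 0 1]
det M = -2; M⁻¹ = [-2/5 3/10 -1; 3/5 4/5 -15; 0 0 1]
M⁻¹ · (5, 50/3)ᵀ = (2, 4/3)ᵀ

p = (2, 4/3)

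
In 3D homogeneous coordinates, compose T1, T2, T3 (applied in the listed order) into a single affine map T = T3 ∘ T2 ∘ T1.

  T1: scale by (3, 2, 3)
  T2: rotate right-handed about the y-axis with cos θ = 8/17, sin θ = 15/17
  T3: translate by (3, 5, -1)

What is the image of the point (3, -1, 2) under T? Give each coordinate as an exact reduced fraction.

T(p) = (213/17, 3, -104/17)

T1 scale by (3, 2, 3): (3, -1, 2) → (9, -2, 6)
T2 rotate right-handed about the y-axis with cos θ = 8/17, sin θ = 15/17: (9, -2, 6) → (162/17, -2, -87/17)
T3 translate by (3, 5, -1): (162/17, -2, -87/17) → (213/17, 3, -104/17)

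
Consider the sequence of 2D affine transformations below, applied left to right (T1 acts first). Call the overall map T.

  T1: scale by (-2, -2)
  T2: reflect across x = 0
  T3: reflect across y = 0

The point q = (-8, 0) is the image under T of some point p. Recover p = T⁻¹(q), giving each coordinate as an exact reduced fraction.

p = (-4, 0)

T1 = [-2 0 0; 0 -2 0; 0 0 1]
T2·T1 = [2 0 0; 0 -2 0; 0 0 1]
T3·…·T1 = [2 0 0; 0 2 0; 0 0 1]
det M = 4; M⁻¹ = [1/2 0 0; 0 1/2 0; 0 0 1]
M⁻¹ · (-8, 0)ᵀ = (-4, 0)ᵀ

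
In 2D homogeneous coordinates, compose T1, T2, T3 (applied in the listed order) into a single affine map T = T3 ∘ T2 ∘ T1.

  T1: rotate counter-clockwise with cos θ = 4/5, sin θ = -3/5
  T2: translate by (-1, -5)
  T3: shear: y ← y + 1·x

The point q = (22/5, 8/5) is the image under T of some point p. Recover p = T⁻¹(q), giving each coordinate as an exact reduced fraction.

T1 = [4/5 3/5 0; -3/5 4/5 0; 0 0 1]
T2·T1 = [4/5 3/5 -1; -3/5 4/5 -5; 0 0 1]
T3·…·T1 = [4/5 3/5 -1; 1/5 7/5 -6; 0 0 1]
det M = 1; M⁻¹ = [7/5 -3/5 -11/5; -1/5 4/5 23/5; 0 0 1]
M⁻¹ · (22/5, 8/5)ᵀ = (3, 5)ᵀ

p = (3, 5)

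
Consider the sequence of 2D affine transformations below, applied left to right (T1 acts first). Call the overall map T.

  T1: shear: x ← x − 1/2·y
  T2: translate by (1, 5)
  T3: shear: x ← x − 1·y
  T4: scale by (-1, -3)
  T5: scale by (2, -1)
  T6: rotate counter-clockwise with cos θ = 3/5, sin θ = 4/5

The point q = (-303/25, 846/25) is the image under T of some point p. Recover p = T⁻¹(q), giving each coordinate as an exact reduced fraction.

T1 = [1 -1/2 0; 0 1 0; 0 0 1]
T2·T1 = [1 -1/2 1; 0 1 5; 0 0 1]
T3·…·T1 = [1 -3/2 -4; 0 1 5; 0 0 1]
T4·…·T1 = [-1 3/2 4; 0 -3 -15; 0 0 1]
T5·…·T1 = [-2 3 8; 0 3 15; 0 0 1]
T6·…·T1 = [-6/5 -3/5 -36/5; -8/5 21/5 77/5; 0 0 1]
det M = -6; M⁻¹ = [-7/10 -1/10 -7/2; -4/15 1/5 -5; 0 0 1]
M⁻¹ · (-303/25, 846/25)ᵀ = (8/5, 5)ᵀ

p = (8/5, 5)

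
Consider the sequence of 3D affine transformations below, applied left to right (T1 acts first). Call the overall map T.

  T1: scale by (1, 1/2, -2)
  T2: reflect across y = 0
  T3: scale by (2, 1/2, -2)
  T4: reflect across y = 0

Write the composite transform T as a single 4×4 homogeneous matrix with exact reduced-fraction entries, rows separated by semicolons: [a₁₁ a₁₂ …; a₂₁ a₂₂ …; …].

T = [2 0 0 0; 0 1/4 0 0; 0 0 4 0; 0 0 0 1]

T1 = [1 0 0 0; 0 1/2 0 0; 0 0 -2 0; 0 0 0 1]
T2·T1 = [1 0 0 0; 0 -1/2 0 0; 0 0 -2 0; 0 0 0 1]
T3·…·T1 = [2 0 0 0; 0 -1/4 0 0; 0 0 4 0; 0 0 0 1]
T4·…·T1 = [2 0 0 0; 0 1/4 0 0; 0 0 4 0; 0 0 0 1]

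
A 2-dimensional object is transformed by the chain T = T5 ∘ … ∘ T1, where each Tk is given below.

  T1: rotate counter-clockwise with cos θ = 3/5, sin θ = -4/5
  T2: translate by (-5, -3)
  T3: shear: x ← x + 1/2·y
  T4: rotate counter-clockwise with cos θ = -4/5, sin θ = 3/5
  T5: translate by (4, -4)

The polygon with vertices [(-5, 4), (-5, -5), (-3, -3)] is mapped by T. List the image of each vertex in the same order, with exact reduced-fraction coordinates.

image vertices: (111/25, -429/50), (78/5, -51/5), (344/25, -208/25)

T1 rotate counter-clockwise with cos θ = 3/5, sin θ = -4/5: (-5, 4) → (1/5, 32/5); (-5, -5) → (-7, 1); (-3, -3) → (-21/5, 3/5)
T2 translate by (-5, -3): (1/5, 32/5) → (-24/5, 17/5); (-7, 1) → (-12, -2); (-21/5, 3/5) → (-46/5, -12/5)
T3 shear: x ← x + 1/2·y: (-24/5, 17/5) → (-31/10, 17/5); (-12, -2) → (-13, -2); (-46/5, -12/5) → (-52/5, -12/5)
T4 rotate counter-clockwise with cos θ = -4/5, sin θ = 3/5: (-31/10, 17/5) → (11/25, -229/50); (-13, -2) → (58/5, -31/5); (-52/5, -12/5) → (244/25, -108/25)
T5 translate by (4, -4): (11/25, -229/50) → (111/25, -429/50); (58/5, -31/5) → (78/5, -51/5); (244/25, -108/25) → (344/25, -208/25)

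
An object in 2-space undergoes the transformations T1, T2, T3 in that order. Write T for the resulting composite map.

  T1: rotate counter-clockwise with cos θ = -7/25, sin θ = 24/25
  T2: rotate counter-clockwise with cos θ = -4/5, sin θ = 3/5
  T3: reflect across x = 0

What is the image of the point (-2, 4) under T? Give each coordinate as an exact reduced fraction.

T(p) = (-556/125, 58/125)

T1 rotate counter-clockwise with cos θ = -7/25, sin θ = 24/25: (-2, 4) → (-82/25, -76/25)
T2 rotate counter-clockwise with cos θ = -4/5, sin θ = 3/5: (-82/25, -76/25) → (556/125, 58/125)
T3 reflect across x = 0: (556/125, 58/125) → (-556/125, 58/125)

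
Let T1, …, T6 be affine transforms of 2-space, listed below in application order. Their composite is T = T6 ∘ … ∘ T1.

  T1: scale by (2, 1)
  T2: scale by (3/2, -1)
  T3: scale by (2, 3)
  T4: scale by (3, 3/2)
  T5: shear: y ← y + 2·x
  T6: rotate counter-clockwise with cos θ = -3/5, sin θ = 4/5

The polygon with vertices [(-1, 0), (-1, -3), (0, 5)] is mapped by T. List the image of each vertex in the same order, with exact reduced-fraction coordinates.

T1 scale by (2, 1): (-1, 0) → (-2, 0); (-1, -3) → (-2, -3); (0, 5) → (0, 5)
T2 scale by (3/2, -1): (-2, 0) → (-3, 0); (-2, -3) → (-3, 3); (0, 5) → (0, -5)
T3 scale by (2, 3): (-3, 0) → (-6, 0); (-3, 3) → (-6, 9); (0, -5) → (0, -15)
T4 scale by (3, 3/2): (-6, 0) → (-18, 0); (-6, 9) → (-18, 27/2); (0, -15) → (0, -45/2)
T5 shear: y ← y + 2·x: (-18, 0) → (-18, -36); (-18, 27/2) → (-18, -45/2); (0, -45/2) → (0, -45/2)
T6 rotate counter-clockwise with cos θ = -3/5, sin θ = 4/5: (-18, -36) → (198/5, 36/5); (-18, -45/2) → (144/5, -9/10); (0, -45/2) → (18, 27/2)

image vertices: (198/5, 36/5), (144/5, -9/10), (18, 27/2)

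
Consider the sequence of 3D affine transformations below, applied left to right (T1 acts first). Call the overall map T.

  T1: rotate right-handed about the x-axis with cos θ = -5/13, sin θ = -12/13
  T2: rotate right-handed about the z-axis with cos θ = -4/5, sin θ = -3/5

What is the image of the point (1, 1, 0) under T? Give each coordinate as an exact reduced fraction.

T(p) = (-67/65, -19/65, -12/13)

T1 rotate right-handed about the x-axis with cos θ = -5/13, sin θ = -12/13: (1, 1, 0) → (1, -5/13, -12/13)
T2 rotate right-handed about the z-axis with cos θ = -4/5, sin θ = -3/5: (1, -5/13, -12/13) → (-67/65, -19/65, -12/13)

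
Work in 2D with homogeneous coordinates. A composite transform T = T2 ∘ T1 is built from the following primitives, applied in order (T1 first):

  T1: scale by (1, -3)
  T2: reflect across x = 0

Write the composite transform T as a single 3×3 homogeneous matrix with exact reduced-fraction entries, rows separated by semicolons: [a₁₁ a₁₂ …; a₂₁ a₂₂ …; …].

T1 = [1 0 0; 0 -3 0; 0 0 1]
T2·T1 = [-1 0 0; 0 -3 0; 0 0 1]

T = [-1 0 0; 0 -3 0; 0 0 1]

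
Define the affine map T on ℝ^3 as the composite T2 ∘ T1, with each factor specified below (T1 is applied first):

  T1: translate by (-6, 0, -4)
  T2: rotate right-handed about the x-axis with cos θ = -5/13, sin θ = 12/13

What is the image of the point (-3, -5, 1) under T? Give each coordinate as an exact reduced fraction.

T1 translate by (-6, 0, -4): (-3, -5, 1) → (-9, -5, -3)
T2 rotate right-handed about the x-axis with cos θ = -5/13, sin θ = 12/13: (-9, -5, -3) → (-9, 61/13, -45/13)

T(p) = (-9, 61/13, -45/13)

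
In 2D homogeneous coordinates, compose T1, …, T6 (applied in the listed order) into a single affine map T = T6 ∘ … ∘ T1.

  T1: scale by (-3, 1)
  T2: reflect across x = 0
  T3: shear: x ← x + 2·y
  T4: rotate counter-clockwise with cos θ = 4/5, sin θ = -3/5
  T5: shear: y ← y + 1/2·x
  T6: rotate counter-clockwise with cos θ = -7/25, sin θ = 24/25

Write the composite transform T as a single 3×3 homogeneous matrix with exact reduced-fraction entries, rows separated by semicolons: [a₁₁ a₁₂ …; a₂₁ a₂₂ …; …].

T1 = [-3 0 0; 0 1 0; 0 0 1]
T2·T1 = [3 0 0; 0 1 0; 0 0 1]
T3·…·T1 = [3 2 0; 0 1 0; 0 0 1]
T4·…·T1 = [12/5 11/5 0; -9/5 -2/5 0; 0 0 1]
T5·…·T1 = [12/5 11/5 0; -3/5 7/10 0; 0 0 1]
T6·…·T1 = [-12/125 -161/125 0; 309/125 479/250 0; 0 0 1]

T = [-12/125 -161/125 0; 309/125 479/250 0; 0 0 1]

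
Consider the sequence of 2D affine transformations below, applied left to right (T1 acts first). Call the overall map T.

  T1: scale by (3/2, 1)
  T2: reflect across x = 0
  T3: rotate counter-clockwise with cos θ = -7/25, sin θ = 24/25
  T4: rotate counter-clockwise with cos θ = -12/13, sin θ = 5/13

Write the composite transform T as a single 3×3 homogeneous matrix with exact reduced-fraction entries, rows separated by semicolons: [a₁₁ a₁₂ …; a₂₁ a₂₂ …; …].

T1 = [3/2 0 0; 0 1 0; 0 0 1]
T2·T1 = [-3/2 0 0; 0 1 0; 0 0 1]
T3·…·T1 = [21/50 -24/25 0; -36/25 -7/25 0; 0 0 1]
T4·…·T1 = [54/325 323/325 0; 969/650 -36/325 0; 0 0 1]

T = [54/325 323/325 0; 969/650 -36/325 0; 0 0 1]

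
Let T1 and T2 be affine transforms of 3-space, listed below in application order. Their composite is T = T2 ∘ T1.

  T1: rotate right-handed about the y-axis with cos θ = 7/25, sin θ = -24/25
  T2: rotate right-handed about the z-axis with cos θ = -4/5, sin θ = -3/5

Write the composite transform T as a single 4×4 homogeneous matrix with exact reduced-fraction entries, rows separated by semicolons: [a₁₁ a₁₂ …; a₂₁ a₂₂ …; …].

T1 = [7/25 0 -24/25 0; 0 1 0 0; 24/25 0 7/25 0; 0 0 0 1]
T2·T1 = [-28/125 3/5 96/125 0; -21/125 -4/5 72/125 0; 24/25 0 7/25 0; 0 0 0 1]

T = [-28/125 3/5 96/125 0; -21/125 -4/5 72/125 0; 24/25 0 7/25 0; 0 0 0 1]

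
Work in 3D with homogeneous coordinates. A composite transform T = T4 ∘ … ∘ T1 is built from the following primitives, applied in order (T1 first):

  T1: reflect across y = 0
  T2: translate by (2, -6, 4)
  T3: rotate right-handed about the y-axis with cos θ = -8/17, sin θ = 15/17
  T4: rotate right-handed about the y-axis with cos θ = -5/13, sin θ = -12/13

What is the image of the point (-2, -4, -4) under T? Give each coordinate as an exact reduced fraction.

T1 reflect across y = 0: (-2, -4, -4) → (-2, 4, -4)
T2 translate by (2, -6, 4): (-2, 4, -4) → (0, -2, 0)
T3 rotate right-handed about the y-axis with cos θ = -8/17, sin θ = 15/17: (0, -2, 0) → (0, -2, 0)
T4 rotate right-handed about the y-axis with cos θ = -5/13, sin θ = -12/13: (0, -2, 0) → (0, -2, 0)

T(p) = (0, -2, 0)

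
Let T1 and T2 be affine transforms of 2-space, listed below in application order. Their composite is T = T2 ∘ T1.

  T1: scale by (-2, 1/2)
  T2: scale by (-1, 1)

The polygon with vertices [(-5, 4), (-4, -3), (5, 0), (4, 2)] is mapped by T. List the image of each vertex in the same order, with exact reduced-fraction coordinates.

image vertices: (-10, 2), (-8, -3/2), (10, 0), (8, 1)

T1 scale by (-2, 1/2): (-5, 4) → (10, 2); (-4, -3) → (8, -3/2); (5, 0) → (-10, 0); (4, 2) → (-8, 1)
T2 scale by (-1, 1): (10, 2) → (-10, 2); (8, -3/2) → (-8, -3/2); (-10, 0) → (10, 0); (-8, 1) → (8, 1)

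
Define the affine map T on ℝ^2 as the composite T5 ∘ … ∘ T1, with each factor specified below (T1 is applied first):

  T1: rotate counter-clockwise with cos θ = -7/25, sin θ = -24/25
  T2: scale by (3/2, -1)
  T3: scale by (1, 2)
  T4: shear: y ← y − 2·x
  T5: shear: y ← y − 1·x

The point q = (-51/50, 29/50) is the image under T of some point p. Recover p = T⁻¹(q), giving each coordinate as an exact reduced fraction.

p = (-1, -1)

T1 = [-7/25 24/25 0; -24/25 -7/25 0; 0 0 1]
T2·T1 = [-21/50 36/25 0; 24/25 7/25 0; 0 0 1]
T3·…·T1 = [-21/50 36/25 0; 48/25 14/25 0; 0 0 1]
T4·…·T1 = [-21/50 36/25 0; 69/25 -58/25 0; 0 0 1]
T5·…·T1 = [-21/50 36/25 0; 159/50 -94/25 0; 0 0 1]
det M = -3; M⁻¹ = [94/75 12/25 0; 53/50 7/50 0; 0 0 1]
M⁻¹ · (-51/50, 29/50)ᵀ = (-1, -1)ᵀ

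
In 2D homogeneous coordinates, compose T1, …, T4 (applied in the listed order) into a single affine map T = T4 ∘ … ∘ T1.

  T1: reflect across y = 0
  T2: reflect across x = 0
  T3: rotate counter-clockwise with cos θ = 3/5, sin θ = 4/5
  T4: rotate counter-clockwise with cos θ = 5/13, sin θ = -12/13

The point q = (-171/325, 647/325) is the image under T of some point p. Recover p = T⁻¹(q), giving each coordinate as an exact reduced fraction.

T1 = [1 0 0; 0 -1 0; 0 0 1]
T2·T1 = [-1 0 0; 0 -1 0; 0 0 1]
T3·…·T1 = [-3/5 4/5 0; -4/5 -3/5 0; 0 0 1]
T4·…·T1 = [-63/65 -16/65 0; 16/65 -63/65 0; 0 0 1]
det M = 1; M⁻¹ = [-63/65 16/65 0; -16/65 -63/65 0; 0 0 1]
M⁻¹ · (-171/325, 647/325)ᵀ = (1, -9/5)ᵀ

p = (1, -9/5)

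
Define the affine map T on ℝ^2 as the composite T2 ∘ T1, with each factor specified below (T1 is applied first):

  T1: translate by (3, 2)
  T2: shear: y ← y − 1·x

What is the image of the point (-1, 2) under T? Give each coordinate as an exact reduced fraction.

T1 translate by (3, 2): (-1, 2) → (2, 4)
T2 shear: y ← y − 1·x: (2, 4) → (2, 2)

T(p) = (2, 2)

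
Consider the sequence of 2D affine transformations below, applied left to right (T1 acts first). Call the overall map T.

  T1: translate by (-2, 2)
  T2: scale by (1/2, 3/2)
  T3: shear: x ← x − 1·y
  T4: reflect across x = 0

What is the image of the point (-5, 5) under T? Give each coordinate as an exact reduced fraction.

T(p) = (14, 21/2)

T1 translate by (-2, 2): (-5, 5) → (-7, 7)
T2 scale by (1/2, 3/2): (-7, 7) → (-7/2, 21/2)
T3 shear: x ← x − 1·y: (-7/2, 21/2) → (-14, 21/2)
T4 reflect across x = 0: (-14, 21/2) → (14, 21/2)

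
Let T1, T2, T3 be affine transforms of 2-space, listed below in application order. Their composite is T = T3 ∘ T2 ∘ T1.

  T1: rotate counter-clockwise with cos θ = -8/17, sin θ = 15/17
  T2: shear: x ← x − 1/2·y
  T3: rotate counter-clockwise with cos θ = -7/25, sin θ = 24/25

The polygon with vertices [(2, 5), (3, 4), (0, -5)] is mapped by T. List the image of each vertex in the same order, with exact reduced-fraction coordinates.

T1 rotate counter-clockwise with cos θ = -8/17, sin θ = 15/17: (2, 5) → (-91/17, -10/17); (3, 4) → (-84/17, 13/17); (0, -5) → (75/17, 40/17)
T2 shear: x ← x − 1/2·y: (-91/17, -10/17) → (-86/17, -10/17); (-84/17, 13/17) → (-181/34, 13/17); (75/17, 40/17) → (55/17, 40/17)
T3 rotate counter-clockwise with cos θ = -7/25, sin θ = 24/25: (-86/17, -10/17) → (842/425, -1994/425); (-181/34, 13/17) → (643/850, -2263/425); (55/17, 40/17) → (-269/85, 208/85)

image vertices: (842/425, -1994/425), (643/850, -2263/425), (-269/85, 208/85)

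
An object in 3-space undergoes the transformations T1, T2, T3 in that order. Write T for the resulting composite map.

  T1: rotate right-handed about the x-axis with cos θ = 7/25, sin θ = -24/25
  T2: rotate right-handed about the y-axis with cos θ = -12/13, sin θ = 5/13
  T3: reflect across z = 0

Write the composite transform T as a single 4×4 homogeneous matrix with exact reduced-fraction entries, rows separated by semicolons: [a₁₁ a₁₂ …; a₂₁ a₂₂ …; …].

T1 = [1 0 0 0; 0 7/25 24/25 0; 0 -24/25 7/25 0; 0 0 0 1]
T2·T1 = [-12/13 -24/65 7/65 0; 0 7/25 24/25 0; -5/13 288/325 -84/325 0; 0 0 0 1]
T3·…·T1 = [-12/13 -24/65 7/65 0; 0 7/25 24/25 0; 5/13 -288/325 84/325 0; 0 0 0 1]

T = [-12/13 -24/65 7/65 0; 0 7/25 24/25 0; 5/13 -288/325 84/325 0; 0 0 0 1]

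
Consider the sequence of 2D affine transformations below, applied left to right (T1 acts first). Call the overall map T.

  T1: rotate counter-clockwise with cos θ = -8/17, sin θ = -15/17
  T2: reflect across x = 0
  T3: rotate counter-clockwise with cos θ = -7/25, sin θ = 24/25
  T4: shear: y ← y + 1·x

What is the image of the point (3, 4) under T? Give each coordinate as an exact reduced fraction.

T(p) = (84/17, 71/17)

T1 rotate counter-clockwise with cos θ = -8/17, sin θ = -15/17: (3, 4) → (36/17, -77/17)
T2 reflect across x = 0: (36/17, -77/17) → (-36/17, -77/17)
T3 rotate counter-clockwise with cos θ = -7/25, sin θ = 24/25: (-36/17, -77/17) → (84/17, -13/17)
T4 shear: y ← y + 1·x: (84/17, -13/17) → (84/17, 71/17)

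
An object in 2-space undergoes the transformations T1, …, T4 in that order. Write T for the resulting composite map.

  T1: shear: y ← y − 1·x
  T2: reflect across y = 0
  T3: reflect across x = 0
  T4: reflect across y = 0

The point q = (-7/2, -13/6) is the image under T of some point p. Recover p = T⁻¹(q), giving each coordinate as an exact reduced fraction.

T1 = [1 0 0; -1 1 0; 0 0 1]
T2·T1 = [1 0 0; 1 -1 0; 0 0 1]
T3·…·T1 = [-1 0 0; 1 -1 0; 0 0 1]
T4·…·T1 = [-1 0 0; -1 1 0; 0 0 1]
det M = -1; M⁻¹ = [-1 0 0; -1 1 0; 0 0 1]
M⁻¹ · (-7/2, -13/6)ᵀ = (7/2, 4/3)ᵀ

p = (7/2, 4/3)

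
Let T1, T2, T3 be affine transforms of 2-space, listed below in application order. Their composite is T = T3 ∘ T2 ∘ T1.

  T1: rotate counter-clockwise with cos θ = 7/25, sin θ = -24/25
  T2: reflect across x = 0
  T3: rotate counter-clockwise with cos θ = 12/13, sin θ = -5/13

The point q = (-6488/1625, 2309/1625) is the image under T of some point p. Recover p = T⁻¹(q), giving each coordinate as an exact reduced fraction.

T1 = [7/25 24/25 0; -24/25 7/25 0; 0 0 1]
T2·T1 = [-7/25 -24/25 0; -24/25 7/25 0; 0 0 1]
T3·…·T1 = [-204/325 -253/325 0; -253/325 204/325 0; 0 0 1]
det M = -1; M⁻¹ = [-204/325 -253/325 0; -253/325 204/325 0; 0 0 1]
M⁻¹ · (-6488/1625, 2309/1625)ᵀ = (7/5, 4)ᵀ

p = (7/5, 4)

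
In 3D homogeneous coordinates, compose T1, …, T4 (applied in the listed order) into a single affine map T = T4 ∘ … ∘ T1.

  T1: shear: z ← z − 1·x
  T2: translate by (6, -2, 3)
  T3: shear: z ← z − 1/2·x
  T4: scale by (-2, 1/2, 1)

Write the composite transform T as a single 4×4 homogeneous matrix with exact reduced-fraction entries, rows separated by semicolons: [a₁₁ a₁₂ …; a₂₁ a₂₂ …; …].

T = [-2 0 0 -12; 0 1/2 0 -1; -3/2 0 1 0; 0 0 0 1]

T1 = [1 0 0 0; 0 1 0 0; -1 0 1 0; 0 0 0 1]
T2·T1 = [1 0 0 6; 0 1 0 -2; -1 0 1 3; 0 0 0 1]
T3·…·T1 = [1 0 0 6; 0 1 0 -2; -3/2 0 1 0; 0 0 0 1]
T4·…·T1 = [-2 0 0 -12; 0 1/2 0 -1; -3/2 0 1 0; 0 0 0 1]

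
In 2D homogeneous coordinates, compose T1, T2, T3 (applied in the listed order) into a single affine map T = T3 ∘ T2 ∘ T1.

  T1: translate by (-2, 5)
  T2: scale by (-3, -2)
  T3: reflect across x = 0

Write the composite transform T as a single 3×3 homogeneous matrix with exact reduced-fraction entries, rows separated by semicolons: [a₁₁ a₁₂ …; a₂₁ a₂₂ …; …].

T1 = [1 0 -2; 0 1 5; 0 0 1]
T2·T1 = [-3 0 6; 0 -2 -10; 0 0 1]
T3·…·T1 = [3 0 -6; 0 -2 -10; 0 0 1]

T = [3 0 -6; 0 -2 -10; 0 0 1]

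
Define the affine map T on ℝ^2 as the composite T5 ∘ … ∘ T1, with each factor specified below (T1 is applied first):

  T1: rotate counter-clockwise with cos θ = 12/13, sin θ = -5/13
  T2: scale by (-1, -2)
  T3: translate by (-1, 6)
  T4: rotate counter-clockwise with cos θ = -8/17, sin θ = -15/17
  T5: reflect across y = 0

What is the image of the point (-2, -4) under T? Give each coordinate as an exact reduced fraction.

T(p) = (2062/221, 1697/221)

T1 rotate counter-clockwise with cos θ = 12/13, sin θ = -5/13: (-2, -4) → (-44/13, -38/13)
T2 scale by (-1, -2): (-44/13, -38/13) → (44/13, 76/13)
T3 translate by (-1, 6): (44/13, 76/13) → (31/13, 154/13)
T4 rotate counter-clockwise with cos θ = -8/17, sin θ = -15/17: (31/13, 154/13) → (2062/221, -1697/221)
T5 reflect across y = 0: (2062/221, -1697/221) → (2062/221, 1697/221)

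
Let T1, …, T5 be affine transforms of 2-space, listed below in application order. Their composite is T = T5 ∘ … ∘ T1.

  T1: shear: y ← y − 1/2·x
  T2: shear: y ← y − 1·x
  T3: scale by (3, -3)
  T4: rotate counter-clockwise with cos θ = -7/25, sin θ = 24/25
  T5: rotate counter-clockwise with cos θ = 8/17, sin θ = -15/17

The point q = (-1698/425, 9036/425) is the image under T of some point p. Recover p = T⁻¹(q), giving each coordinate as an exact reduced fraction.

p = (4, 0)

T1 = [1 0 0; -1/2 1 0; 0 0 1]
T2·T1 = [1 0 0; -3/2 1 0; 0 0 1]
T3·…·T1 = [3 0 0; 9/2 -3 0; 0 0 1]
T4·…·T1 = [-129/25 72/25 0; 81/50 21/25 0; 0 0 1]
T5·…·T1 = [-849/850 891/425 0; 2259/425 -912/425 0; 0 0 1]
det M = -9; M⁻¹ = [304/1275 99/425 0; 251/425 283/2550 0; 0 0 1]
M⁻¹ · (-1698/425, 9036/425)ᵀ = (4, 0)ᵀ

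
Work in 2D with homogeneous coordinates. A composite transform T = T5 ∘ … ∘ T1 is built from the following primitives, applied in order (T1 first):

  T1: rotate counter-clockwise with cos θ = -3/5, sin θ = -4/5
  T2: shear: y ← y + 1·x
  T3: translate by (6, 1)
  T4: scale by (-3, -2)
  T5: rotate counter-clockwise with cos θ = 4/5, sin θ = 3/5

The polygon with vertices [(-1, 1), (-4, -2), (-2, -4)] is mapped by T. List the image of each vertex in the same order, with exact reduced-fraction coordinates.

image vertices: (-366/25, -437/25), (-222/25, -554/25), (-6, -12)

T1 rotate counter-clockwise with cos θ = -3/5, sin θ = -4/5: (-1, 1) → (7/5, 1/5); (-4, -2) → (4/5, 22/5); (-2, -4) → (-2, 4)
T2 shear: y ← y + 1·x: (7/5, 1/5) → (7/5, 8/5); (4/5, 22/5) → (4/5, 26/5); (-2, 4) → (-2, 2)
T3 translate by (6, 1): (7/5, 8/5) → (37/5, 13/5); (4/5, 26/5) → (34/5, 31/5); (-2, 2) → (4, 3)
T4 scale by (-3, -2): (37/5, 13/5) → (-111/5, -26/5); (34/5, 31/5) → (-102/5, -62/5); (4, 3) → (-12, -6)
T5 rotate counter-clockwise with cos θ = 4/5, sin θ = 3/5: (-111/5, -26/5) → (-366/25, -437/25); (-102/5, -62/5) → (-222/25, -554/25); (-12, -6) → (-6, -12)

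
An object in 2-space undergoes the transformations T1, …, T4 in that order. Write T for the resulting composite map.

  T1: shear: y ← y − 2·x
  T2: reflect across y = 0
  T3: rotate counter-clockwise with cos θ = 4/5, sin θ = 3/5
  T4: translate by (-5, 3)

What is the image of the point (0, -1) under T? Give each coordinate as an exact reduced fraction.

T(p) = (-28/5, 19/5)

T1 shear: y ← y − 2·x: (0, -1) → (0, -1)
T2 reflect across y = 0: (0, -1) → (0, 1)
T3 rotate counter-clockwise with cos θ = 4/5, sin θ = 3/5: (0, 1) → (-3/5, 4/5)
T4 translate by (-5, 3): (-3/5, 4/5) → (-28/5, 19/5)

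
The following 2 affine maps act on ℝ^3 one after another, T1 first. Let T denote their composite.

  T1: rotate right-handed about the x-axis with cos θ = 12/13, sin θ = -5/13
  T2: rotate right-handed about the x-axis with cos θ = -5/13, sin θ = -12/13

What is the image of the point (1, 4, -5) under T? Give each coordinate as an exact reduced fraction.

T1 rotate right-handed about the x-axis with cos θ = 12/13, sin θ = -5/13: (1, 4, -5) → (1, 23/13, -80/13)
T2 rotate right-handed about the x-axis with cos θ = -5/13, sin θ = -12/13: (1, 23/13, -80/13) → (1, -1075/169, 124/169)

T(p) = (1, -1075/169, 124/169)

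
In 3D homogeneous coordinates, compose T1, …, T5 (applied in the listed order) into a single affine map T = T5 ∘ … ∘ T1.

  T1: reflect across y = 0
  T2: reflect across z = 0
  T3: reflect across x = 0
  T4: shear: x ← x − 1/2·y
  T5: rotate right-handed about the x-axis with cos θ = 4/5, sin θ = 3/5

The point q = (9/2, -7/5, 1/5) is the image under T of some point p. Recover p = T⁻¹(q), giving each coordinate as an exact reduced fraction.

T1 = [1 0 0 0; 0 -1 0 0; 0 0 1 0; 0 0 0 1]
T2·T1 = [1 0 0 0; 0 -1 0 0; 0 0 -1 0; 0 0 0 1]
T3·…·T1 = [-1 0 0 0; 0 -1 0 0; 0 0 -1 0; 0 0 0 1]
T4·…·T1 = [-1 1/2 0 0; 0 -1 0 0; 0 0 -1 0; 0 0 0 1]
T5·…·T1 = [-1 1/2 0 0; 0 -4/5 3/5 0; 0 -3/5 -4/5 0; 0 0 0 1]
det M = -1; M⁻¹ = [-1 -2/5 -3/10 0; 0 -4/5 -3/5 0; 0 3/5 -4/5 0; 0 0 0 1]
M⁻¹ · (9/2, -7/5, 1/5)ᵀ = (-4, 1, -1)ᵀ

p = (-4, 1, -1)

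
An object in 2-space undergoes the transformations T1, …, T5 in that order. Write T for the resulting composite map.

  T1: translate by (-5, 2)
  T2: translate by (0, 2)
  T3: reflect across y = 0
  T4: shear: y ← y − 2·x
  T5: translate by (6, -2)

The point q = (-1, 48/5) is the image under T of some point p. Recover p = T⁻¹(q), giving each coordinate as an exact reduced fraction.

p = (-2, -8/5)

T1 = [1 0 -5; 0 1 2; 0 0 1]
T2·T1 = [1 0 -5; 0 1 4; 0 0 1]
T3·…·T1 = [1 0 -5; 0 -1 -4; 0 0 1]
T4·…·T1 = [1 0 -5; -2 -1 6; 0 0 1]
T5·…·T1 = [1 0 1; -2 -1 4; 0 0 1]
det M = -1; M⁻¹ = [1 0 -1; -2 -1 6; 0 0 1]
M⁻¹ · (-1, 48/5)ᵀ = (-2, -8/5)ᵀ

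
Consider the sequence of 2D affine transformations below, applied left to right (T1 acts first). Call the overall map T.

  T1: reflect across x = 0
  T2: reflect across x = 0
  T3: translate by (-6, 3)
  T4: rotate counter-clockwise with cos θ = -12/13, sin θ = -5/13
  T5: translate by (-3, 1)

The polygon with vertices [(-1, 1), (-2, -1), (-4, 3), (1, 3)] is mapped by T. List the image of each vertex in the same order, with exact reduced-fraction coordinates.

T1 reflect across x = 0: (-1, 1) → (1, 1); (-2, -1) → (2, -1); (-4, 3) → (4, 3); (1, 3) → (-1, 3)
T2 reflect across x = 0: (1, 1) → (-1, 1); (2, -1) → (-2, -1); (4, 3) → (-4, 3); (-1, 3) → (1, 3)
T3 translate by (-6, 3): (-1, 1) → (-7, 4); (-2, -1) → (-8, 2); (-4, 3) → (-10, 6); (1, 3) → (-5, 6)
T4 rotate counter-clockwise with cos θ = -12/13, sin θ = -5/13: (-7, 4) → (8, -1); (-8, 2) → (106/13, 16/13); (-10, 6) → (150/13, -22/13); (-5, 6) → (90/13, -47/13)
T5 translate by (-3, 1): (8, -1) → (5, 0); (106/13, 16/13) → (67/13, 29/13); (150/13, -22/13) → (111/13, -9/13); (90/13, -47/13) → (51/13, -34/13)

image vertices: (5, 0), (67/13, 29/13), (111/13, -9/13), (51/13, -34/13)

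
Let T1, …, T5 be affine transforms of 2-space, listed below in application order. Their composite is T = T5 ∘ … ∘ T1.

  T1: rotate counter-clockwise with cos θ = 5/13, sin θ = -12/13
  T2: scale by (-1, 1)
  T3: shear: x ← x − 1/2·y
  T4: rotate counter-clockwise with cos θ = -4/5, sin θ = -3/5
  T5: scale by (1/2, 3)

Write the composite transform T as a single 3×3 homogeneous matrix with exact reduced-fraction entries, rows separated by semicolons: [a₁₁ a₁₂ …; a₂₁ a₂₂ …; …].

T1 = [5/13 12/13 0; -12/13 5/13 0; 0 0 1]
T2·T1 = [-5/13 -12/13 0; -12/13 5/13 0; 0 0 1]
T3·…·T1 = [1/13 -29/26 0; -12/13 5/13 0; 0 0 1]
T4·…·T1 = [-8/13 73/65 0; 9/13 47/130 0; 0 0 1]
T5·…·T1 = [-4/13 73/130 0; 27/13 141/130 0; 0 0 1]

T = [-4/13 73/130 0; 27/13 141/130 0; 0 0 1]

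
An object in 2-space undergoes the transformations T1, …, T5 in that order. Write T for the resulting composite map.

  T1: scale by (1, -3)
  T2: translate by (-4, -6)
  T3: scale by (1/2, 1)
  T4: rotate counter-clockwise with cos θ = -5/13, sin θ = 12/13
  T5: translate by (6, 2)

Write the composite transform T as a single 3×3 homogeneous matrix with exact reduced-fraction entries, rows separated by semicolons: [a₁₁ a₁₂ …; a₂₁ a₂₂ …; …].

T1 = [1 0 0; 0 -3 0; 0 0 1]
T2·T1 = [1 0 -4; 0 -3 -6; 0 0 1]
T3·…·T1 = [1/2 0 -2; 0 -3 -6; 0 0 1]
T4·…·T1 = [-5/26 36/13 82/13; 6/13 15/13 6/13; 0 0 1]
T5·…·T1 = [-5/26 36/13 160/13; 6/13 15/13 32/13; 0 0 1]

T = [-5/26 36/13 160/13; 6/13 15/13 32/13; 0 0 1]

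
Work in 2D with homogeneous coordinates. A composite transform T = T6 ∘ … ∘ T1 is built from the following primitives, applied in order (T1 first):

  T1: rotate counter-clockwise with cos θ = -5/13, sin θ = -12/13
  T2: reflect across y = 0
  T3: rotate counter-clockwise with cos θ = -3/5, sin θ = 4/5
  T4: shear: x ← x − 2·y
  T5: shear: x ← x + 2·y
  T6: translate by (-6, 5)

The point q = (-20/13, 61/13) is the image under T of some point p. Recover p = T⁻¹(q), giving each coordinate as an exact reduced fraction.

T1 = [-5/13 12/13 0; -12/13 -5/13 0; 0 0 1]
T2·T1 = [-5/13 12/13 0; 12/13 5/13 0; 0 0 1]
T3·…·T1 = [-33/65 -56/65 0; -56/65 33/65 0; 0 0 1]
T4·…·T1 = [79/65 -122/65 0; -56/65 33/65 0; 0 0 1]
T5·…·T1 = [-33/65 -56/65 0; -56/65 33/65 0; 0 0 1]
T6·…·T1 = [-33/65 -56/65 -6; -56/65 33/65 5; 0 0 1]
det M = -1; M⁻¹ = [-33/65 -56/65 82/65; -56/65 33/65 -501/65; 0 0 1]
M⁻¹ · (-20/13, 61/13)ᵀ = (-2, -4)ᵀ

p = (-2, -4)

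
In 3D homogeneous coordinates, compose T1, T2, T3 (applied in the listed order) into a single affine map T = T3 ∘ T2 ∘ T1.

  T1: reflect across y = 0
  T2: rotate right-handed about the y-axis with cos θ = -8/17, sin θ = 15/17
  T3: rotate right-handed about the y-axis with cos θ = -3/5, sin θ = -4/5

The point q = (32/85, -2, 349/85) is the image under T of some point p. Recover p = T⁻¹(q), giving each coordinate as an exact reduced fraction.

T1 = [1 0 0 0; 0 -1 0 0; 0 0 1 0; 0 0 0 1]
T2·T1 = [-8/17 0 15/17 0; 0 -1 0 0; -15/17 0 -8/17 0; 0 0 0 1]
T3·…·T1 = [84/85 0 -13/85 0; 0 -1 0 0; 13/85 0 84/85 0; 0 0 0 1]
det M = -1; M⁻¹ = [84/85 0 13/85 0; 0 -1 0 0; -13/85 0 84/85 0; 0 0 0 1]
M⁻¹ · (32/85, -2, 349/85)ᵀ = (1, 2, 4)ᵀ

p = (1, 2, 4)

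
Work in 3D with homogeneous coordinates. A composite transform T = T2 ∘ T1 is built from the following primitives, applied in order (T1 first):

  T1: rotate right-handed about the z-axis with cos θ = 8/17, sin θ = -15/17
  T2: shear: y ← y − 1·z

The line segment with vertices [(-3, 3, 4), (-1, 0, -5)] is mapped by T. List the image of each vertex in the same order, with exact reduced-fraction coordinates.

T1 rotate right-handed about the z-axis with cos θ = 8/17, sin θ = -15/17: (-3, 3, 4) → (21/17, 69/17, 4); (-1, 0, -5) → (-8/17, 15/17, -5)
T2 shear: y ← y − 1·z: (21/17, 69/17, 4) → (21/17, 1/17, 4); (-8/17, 15/17, -5) → (-8/17, 100/17, -5)

image vertices: (21/17, 1/17, 4), (-8/17, 100/17, -5)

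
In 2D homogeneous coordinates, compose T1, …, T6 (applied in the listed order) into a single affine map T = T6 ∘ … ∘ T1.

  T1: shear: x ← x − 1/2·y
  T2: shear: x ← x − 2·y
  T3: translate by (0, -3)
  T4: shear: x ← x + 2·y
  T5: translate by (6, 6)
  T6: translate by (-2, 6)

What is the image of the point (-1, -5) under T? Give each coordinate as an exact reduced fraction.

T1 shear: x ← x − 1/2·y: (-1, -5) → (3/2, -5)
T2 shear: x ← x − 2·y: (3/2, -5) → (23/2, -5)
T3 translate by (0, -3): (23/2, -5) → (23/2, -8)
T4 shear: x ← x + 2·y: (23/2, -8) → (-9/2, -8)
T5 translate by (6, 6): (-9/2, -8) → (3/2, -2)
T6 translate by (-2, 6): (3/2, -2) → (-1/2, 4)

T(p) = (-1/2, 4)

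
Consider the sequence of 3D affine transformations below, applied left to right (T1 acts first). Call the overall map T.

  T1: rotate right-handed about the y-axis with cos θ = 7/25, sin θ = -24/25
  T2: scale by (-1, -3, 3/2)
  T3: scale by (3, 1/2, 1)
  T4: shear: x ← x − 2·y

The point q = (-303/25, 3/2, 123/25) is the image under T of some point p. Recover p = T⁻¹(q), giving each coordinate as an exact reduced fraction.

T1 = [7/25 0 -24/25 0; 0 1 0 0; 24/25 0 7/25 0; 0 0 0 1]
T2·T1 = [-7/25 0 24/25 0; 0 -3 0 0; 36/25 0 21/50 0; 0 0 0 1]
T3·…·T1 = [-21/25 0 72/25 0; 0 -3/2 0 0; 36/25 0 21/50 0; 0 0 0 1]
T4·…·T1 = [-21/25 3 72/25 0; 0 -3/2 0 0; 36/25 0 21/50 0; 0 0 0 1]
det M = 27/4; M⁻¹ = [-7/75 -14/75 16/25 0; 0 -2/3 0 0; 8/25 16/25 14/75 0; 0 0 0 1]
M⁻¹ · (-303/25, 3/2, 123/25)ᵀ = (4, -1, -2)ᵀ

p = (4, -1, -2)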